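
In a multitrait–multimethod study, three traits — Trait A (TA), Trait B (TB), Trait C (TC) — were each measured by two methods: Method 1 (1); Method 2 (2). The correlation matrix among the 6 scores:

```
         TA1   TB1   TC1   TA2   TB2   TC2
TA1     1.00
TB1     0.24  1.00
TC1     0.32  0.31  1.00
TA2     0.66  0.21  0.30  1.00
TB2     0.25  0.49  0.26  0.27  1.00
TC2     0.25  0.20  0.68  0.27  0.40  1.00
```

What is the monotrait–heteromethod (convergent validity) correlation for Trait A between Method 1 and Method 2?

0.66

Same trait (TA), different methods: r(TA1, TA2) = 0.66.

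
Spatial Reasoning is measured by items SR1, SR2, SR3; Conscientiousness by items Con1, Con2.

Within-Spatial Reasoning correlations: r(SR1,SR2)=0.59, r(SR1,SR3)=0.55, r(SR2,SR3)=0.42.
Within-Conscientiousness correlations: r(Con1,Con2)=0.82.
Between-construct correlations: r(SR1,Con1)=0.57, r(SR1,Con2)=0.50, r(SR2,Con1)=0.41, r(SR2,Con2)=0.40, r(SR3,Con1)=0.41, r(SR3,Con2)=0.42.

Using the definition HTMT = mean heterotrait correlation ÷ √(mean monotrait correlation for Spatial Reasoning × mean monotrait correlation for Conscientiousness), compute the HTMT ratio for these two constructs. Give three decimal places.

0.692

Between-construct mean = 2.71/6 = 0.4517.
Mean within-SR = 1.56/3 = 0.5200; mean within-Con = 0.82/1 = 0.8200.
Geometric mean = √(0.5200 × 0.8200) = 0.6530.
HTMT = 0.4517 / 0.6530 = 0.692.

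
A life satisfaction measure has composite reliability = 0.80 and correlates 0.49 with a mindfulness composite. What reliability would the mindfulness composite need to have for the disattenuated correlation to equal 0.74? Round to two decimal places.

r_true = r_obs / √(r_xx · r_yy) ⇒ 0.74 = 0.49 / √(0.80 · r_yy).
√(0.80 · r_yy) = 0.49 / 0.74 = 0.6622; 0.80 · r_yy = 0.4385; r_yy = 0.4385 / 0.80 ≈ 0.55.

0.55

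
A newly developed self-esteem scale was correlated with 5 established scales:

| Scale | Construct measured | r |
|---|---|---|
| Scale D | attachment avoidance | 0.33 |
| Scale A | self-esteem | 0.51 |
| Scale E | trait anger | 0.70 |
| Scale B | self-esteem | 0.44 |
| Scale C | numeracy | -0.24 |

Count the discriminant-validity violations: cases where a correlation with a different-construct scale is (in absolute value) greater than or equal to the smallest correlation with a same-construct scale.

Convergent (same construct = self-esteem): Scale A, Scale B.
Smallest convergent = 0.44. Discriminant |r|: 0.33, 0.70, 0.24; count ≥ 0.44 → 1.

1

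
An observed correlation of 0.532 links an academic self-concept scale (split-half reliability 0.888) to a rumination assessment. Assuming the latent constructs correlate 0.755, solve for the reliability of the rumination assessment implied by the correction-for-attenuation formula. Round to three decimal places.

0.559

r_true = r_obs / √(r_xx · r_yy) ⇒ 0.755 = 0.532 / √(0.888 · r_yy).
√(0.888 · r_yy) = 0.532 / 0.755 = 0.7046; 0.888 · r_yy = 0.4965; r_yy = 0.4965 / 0.888 ≈ 0.559.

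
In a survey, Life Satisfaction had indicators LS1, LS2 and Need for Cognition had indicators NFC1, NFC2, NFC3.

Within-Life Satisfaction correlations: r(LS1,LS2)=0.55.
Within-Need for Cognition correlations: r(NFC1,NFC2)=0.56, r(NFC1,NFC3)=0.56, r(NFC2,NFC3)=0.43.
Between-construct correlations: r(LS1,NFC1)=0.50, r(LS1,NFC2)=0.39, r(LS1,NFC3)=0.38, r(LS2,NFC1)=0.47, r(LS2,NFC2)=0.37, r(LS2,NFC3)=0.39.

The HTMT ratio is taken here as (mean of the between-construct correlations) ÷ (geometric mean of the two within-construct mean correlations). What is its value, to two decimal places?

Mean heterotrait r = 2.50/6 = 0.4167.
Mean within-LS = 0.55/1 = 0.5500; mean within-NFC = 1.55/3 = 0.5167.
Geometric mean = √(0.5500 × 0.5167) = 0.5331.
HTMT = 0.4167 / 0.5331 = 0.78.

0.78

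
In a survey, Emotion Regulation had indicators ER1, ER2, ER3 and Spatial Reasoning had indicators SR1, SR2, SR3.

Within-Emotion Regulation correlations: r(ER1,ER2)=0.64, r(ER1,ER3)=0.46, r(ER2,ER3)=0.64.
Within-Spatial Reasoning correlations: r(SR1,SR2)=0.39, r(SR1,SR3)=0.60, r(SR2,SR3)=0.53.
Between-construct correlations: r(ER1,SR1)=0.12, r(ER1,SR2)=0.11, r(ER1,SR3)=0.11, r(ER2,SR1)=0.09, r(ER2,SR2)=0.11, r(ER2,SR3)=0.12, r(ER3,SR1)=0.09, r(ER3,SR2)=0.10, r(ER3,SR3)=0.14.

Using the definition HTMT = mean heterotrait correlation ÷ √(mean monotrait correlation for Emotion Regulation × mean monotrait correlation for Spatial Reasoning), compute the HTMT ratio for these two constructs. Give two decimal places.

0.20

Mean heterotrait r = 0.99/9 = 0.1100.
Mean within-ER = 1.74/3 = 0.5800; mean within-SR = 1.52/3 = 0.5067.
Geometric mean = √(0.5800 × 0.5067) = 0.5421.
HTMT = 0.1100 / 0.5421 = 0.20.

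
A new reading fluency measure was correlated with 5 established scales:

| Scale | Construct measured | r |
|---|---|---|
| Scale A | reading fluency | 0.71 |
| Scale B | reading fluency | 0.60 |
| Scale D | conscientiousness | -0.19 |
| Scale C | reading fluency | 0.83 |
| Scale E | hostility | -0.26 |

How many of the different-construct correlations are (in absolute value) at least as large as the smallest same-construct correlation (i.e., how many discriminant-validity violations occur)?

0

Convergent (same construct = reading fluency): Scale A, Scale B, Scale C.
Smallest convergent = 0.60. Discriminant |r|: 0.19, 0.26; count ≥ 0.60 → 0.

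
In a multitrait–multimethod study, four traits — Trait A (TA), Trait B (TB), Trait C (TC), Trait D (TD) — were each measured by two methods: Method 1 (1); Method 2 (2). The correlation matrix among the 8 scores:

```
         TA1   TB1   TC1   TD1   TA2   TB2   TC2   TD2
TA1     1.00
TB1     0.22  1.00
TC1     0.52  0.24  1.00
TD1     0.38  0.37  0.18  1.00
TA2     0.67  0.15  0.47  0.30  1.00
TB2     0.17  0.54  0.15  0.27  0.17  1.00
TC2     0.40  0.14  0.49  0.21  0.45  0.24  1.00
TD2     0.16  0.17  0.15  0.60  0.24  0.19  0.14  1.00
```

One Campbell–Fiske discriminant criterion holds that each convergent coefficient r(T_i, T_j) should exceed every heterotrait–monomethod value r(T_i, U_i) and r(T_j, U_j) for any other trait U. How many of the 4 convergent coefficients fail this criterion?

1

Checking each validity diagonal entry against its comparison values:
TA (methods 1·2): 0.67 vs {0.22, 0.17, 0.52, 0.45, 0.38, 0.24} → pass.
TB (methods 1·2): 0.54 vs {0.22, 0.17, 0.24, 0.24, 0.37, 0.19} → pass.
TC (methods 1·2): 0.49 vs {0.52, 0.45, 0.24, 0.24, 0.18, 0.14} → fail.
TD (methods 1·2): 0.60 vs {0.38, 0.24, 0.37, 0.19, 0.18, 0.14} → pass.
1 of 4 fail.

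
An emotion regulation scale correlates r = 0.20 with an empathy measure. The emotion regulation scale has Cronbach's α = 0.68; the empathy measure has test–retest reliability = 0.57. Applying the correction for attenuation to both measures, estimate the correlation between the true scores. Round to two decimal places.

0.32

r_true = r_obs / √(r_xx · r_yy) = 0.20 / √(0.68 × 0.57) = 0.20 / √0.3876 = 0.20 / 0.6226 ≈ 0.32.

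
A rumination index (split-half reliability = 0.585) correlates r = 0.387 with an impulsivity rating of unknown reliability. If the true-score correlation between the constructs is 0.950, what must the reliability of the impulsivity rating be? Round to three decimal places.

0.284

r_true = r_obs / √(r_xx · r_yy) ⇒ 0.950 = 0.387 / √(0.585 · r_yy).
√(0.585 · r_yy) = 0.387 / 0.950 = 0.4074; 0.585 · r_yy = 0.1660; r_yy = 0.1660 / 0.585 ≈ 0.284.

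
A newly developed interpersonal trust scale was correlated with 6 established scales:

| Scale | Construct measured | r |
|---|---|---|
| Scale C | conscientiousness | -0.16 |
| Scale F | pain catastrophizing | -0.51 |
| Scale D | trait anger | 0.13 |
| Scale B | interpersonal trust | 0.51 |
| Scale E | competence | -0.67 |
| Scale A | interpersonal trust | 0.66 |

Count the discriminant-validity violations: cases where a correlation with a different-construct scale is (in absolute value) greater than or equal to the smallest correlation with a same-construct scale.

Convergent (same construct = interpersonal trust): Scale B, Scale A.
Smallest convergent = 0.51. Discriminant |r|: 0.16, 0.51, 0.13, 0.67; count ≥ 0.51 → 2.

2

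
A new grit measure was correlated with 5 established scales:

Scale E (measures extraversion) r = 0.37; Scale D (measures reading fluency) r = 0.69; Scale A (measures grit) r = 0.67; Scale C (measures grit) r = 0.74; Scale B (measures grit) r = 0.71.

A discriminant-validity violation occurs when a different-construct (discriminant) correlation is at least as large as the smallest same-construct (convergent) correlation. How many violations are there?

1

Convergent (same construct = grit): Scale A, Scale C, Scale B.
Smallest convergent = 0.67. Discriminant values: 0.37, 0.69; count ≥ 0.67 → 1.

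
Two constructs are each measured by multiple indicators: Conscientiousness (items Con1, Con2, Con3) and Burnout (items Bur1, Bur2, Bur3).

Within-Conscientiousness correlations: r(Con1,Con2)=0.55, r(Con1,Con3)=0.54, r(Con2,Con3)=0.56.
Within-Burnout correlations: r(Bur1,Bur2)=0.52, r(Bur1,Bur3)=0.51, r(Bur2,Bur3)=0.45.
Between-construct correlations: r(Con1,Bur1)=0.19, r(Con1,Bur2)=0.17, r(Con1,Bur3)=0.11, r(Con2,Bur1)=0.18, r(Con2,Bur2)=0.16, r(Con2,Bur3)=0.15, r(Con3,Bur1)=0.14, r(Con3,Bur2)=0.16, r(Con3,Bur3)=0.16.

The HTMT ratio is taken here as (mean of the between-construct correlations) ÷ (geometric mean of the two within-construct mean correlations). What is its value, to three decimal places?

0.303

Between-construct mean = 1.42/9 = 0.1578.
Mean within-Con = 1.65/3 = 0.5500; mean within-Bur = 1.48/3 = 0.4933.
Geometric mean = √(0.5500 × 0.4933) = 0.5209.
HTMT = 0.1578 / 0.5209 = 0.303.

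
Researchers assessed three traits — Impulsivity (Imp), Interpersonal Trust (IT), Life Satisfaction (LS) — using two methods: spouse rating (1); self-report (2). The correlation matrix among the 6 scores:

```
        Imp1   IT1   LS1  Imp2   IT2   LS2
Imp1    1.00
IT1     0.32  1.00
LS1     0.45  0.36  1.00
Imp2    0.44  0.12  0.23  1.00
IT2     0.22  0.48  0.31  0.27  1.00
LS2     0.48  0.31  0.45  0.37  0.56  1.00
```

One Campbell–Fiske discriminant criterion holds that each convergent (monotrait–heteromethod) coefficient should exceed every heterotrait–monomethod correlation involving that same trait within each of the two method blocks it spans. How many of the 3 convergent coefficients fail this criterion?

Convergent coefficients and their comparison sets:
Imp (methods 1·2): 0.44 vs {0.32, 0.27, 0.45, 0.37} → fail.
IT (methods 1·2): 0.48 vs {0.32, 0.27, 0.36, 0.56} → fail.
LS (methods 1·2): 0.45 vs {0.45, 0.37, 0.36, 0.56} → fail.
3 of 3 fail.

3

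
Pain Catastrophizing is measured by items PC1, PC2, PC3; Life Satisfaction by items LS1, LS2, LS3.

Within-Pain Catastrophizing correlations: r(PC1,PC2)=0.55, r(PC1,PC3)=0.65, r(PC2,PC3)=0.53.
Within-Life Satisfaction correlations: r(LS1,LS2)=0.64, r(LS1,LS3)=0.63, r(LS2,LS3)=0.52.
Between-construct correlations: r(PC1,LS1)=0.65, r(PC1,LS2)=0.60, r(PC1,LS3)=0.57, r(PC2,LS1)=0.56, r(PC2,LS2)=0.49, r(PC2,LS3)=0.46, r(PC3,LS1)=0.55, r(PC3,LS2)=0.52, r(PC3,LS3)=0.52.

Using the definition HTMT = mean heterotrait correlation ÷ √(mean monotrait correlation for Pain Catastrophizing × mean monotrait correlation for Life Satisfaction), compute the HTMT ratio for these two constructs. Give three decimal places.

0.932

Mean between = 4.92/9 = 0.5467.
Mean within-PC = 1.73/3 = 0.5767; mean within-LS = 1.79/3 = 0.5967.
Geometric mean = √(0.5767 × 0.5967) = 0.5866.
HTMT = 0.5467 / 0.5866 = 0.932.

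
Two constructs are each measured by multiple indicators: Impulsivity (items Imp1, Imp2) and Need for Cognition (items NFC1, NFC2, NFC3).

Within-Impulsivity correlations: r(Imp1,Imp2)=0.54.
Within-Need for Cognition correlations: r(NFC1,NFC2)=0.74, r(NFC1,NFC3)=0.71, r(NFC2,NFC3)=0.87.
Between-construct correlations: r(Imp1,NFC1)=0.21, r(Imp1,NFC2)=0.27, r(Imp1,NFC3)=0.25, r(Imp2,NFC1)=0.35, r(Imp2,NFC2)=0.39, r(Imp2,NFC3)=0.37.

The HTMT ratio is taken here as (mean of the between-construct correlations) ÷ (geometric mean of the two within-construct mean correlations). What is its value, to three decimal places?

0.475

Between-construct mean = 1.84/6 = 0.3067.
Mean within-Imp = 0.54/1 = 0.5400; mean within-NFC = 2.32/3 = 0.7733.
Geometric mean = √(0.5400 × 0.7733) = 0.6462.
HTMT = 0.3067 / 0.6462 = 0.475.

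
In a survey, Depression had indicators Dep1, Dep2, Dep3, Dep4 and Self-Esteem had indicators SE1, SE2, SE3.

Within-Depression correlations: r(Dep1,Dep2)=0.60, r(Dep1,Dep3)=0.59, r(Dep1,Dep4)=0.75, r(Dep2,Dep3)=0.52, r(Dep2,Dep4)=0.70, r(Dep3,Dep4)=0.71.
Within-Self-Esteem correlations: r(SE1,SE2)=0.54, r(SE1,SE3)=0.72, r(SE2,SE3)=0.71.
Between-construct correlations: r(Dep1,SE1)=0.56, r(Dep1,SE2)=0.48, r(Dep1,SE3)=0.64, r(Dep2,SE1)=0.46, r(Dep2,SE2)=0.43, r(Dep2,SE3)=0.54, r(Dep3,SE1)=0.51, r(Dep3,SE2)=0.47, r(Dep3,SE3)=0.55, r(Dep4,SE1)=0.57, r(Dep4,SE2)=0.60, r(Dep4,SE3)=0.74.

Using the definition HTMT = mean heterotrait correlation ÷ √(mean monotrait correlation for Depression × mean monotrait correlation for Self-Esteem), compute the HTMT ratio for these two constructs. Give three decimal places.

Mean heterotrait r = 6.55/12 = 0.5458.
Mean within-Dep = 3.87/6 = 0.6450; mean within-SE = 1.97/3 = 0.6567.
Geometric mean = √(0.6450 × 0.6567) = 0.6508.
HTMT = 0.5458 / 0.6508 = 0.839.

0.839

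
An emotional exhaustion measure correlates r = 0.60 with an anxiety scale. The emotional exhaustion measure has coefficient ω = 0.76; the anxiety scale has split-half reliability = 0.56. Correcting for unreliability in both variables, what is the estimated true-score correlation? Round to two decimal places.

r_true = r_obs / √(r_xx · r_yy) = 0.60 / √(0.76 × 0.56) = 0.60 / √0.4256 = 0.60 / 0.6524 ≈ 0.92.

0.92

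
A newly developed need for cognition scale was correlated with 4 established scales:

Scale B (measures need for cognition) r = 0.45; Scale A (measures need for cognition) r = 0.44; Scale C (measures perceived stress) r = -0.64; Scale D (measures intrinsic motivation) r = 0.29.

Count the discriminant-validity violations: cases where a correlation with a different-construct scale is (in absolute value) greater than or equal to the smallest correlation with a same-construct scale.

Convergent (same construct = need for cognition): Scale B, Scale A.
Smallest convergent = 0.44. Discriminant |r|: 0.64, 0.29; count ≥ 0.44 → 1.

1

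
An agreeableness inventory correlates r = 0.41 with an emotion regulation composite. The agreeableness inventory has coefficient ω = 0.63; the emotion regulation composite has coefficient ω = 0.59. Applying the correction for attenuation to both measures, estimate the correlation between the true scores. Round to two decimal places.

0.67

r_true = r_obs / √(r_xx · r_yy) = 0.41 / √(0.63 × 0.59) = 0.41 / √0.3717 = 0.41 / 0.6097 ≈ 0.67.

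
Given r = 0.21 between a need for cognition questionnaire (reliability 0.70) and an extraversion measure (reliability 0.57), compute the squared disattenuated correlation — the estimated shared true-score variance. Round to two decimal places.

Disattenuated r = 0.21 / √(0.70 × 0.57) = 0.21 / 0.6317 = 0.3324.
Shared true-score variance = 0.3324² = 0.1105 ≈ 0.11.

0.11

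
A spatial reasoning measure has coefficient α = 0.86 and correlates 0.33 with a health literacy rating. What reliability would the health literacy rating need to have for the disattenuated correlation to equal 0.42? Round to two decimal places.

0.72

r_true = r_obs / √(r_xx · r_yy) ⇒ 0.42 = 0.33 / √(0.86 · r_yy).
√(0.86 · r_yy) = 0.33 / 0.42 = 0.7857; 0.86 · r_yy = 0.6173; r_yy = 0.6173 / 0.86 ≈ 0.72.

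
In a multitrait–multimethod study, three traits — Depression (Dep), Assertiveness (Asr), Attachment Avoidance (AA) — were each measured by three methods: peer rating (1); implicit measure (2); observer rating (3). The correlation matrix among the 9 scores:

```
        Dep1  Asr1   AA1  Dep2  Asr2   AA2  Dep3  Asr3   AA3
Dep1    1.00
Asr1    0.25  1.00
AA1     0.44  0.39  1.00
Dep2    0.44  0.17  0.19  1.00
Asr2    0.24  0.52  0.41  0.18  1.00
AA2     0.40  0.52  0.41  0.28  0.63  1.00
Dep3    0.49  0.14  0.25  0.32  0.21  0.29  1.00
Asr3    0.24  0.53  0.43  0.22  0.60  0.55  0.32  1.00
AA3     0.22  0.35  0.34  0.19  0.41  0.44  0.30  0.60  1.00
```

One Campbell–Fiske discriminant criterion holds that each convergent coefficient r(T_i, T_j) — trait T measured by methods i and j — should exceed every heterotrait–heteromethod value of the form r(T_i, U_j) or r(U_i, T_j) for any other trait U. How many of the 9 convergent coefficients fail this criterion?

4

Convergent coefficients and their comparison sets:
Dep (methods 1·2): 0.44 vs {0.24, 0.17, 0.40, 0.19} → pass.
Dep (methods 1·3): 0.49 vs {0.24, 0.14, 0.22, 0.25} → pass.
Dep (methods 2·3): 0.32 vs {0.22, 0.21, 0.19, 0.29} → pass.
Asr (methods 1·2): 0.52 vs {0.17, 0.24, 0.52, 0.41} → fail.
Asr (methods 1·3): 0.53 vs {0.14, 0.24, 0.35, 0.43} → pass.
Asr (methods 2·3): 0.60 vs {0.21, 0.22, 0.41, 0.55} → pass.
AA (methods 1·2): 0.41 vs {0.19, 0.40, 0.41, 0.52} → fail.
AA (methods 1·3): 0.34 vs {0.25, 0.22, 0.43, 0.35} → fail.
AA (methods 2·3): 0.44 vs {0.29, 0.19, 0.55, 0.41} → fail.
4 of 9 fail.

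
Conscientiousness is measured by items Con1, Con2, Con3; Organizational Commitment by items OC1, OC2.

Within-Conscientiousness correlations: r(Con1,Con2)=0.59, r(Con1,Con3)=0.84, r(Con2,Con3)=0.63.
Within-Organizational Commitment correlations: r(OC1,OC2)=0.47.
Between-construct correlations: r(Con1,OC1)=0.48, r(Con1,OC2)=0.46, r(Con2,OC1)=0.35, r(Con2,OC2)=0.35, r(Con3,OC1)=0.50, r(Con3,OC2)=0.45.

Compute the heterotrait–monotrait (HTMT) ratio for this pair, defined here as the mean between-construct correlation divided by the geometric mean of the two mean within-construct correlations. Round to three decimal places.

0.760

Mean heterotrait r = 2.59/6 = 0.4317.
Mean within-Con = 2.06/3 = 0.6867; mean within-OC = 0.47/1 = 0.4700.
Geometric mean = √(0.6867 × 0.4700) = 0.5681.
HTMT = 0.4317 / 0.5681 = 0.760.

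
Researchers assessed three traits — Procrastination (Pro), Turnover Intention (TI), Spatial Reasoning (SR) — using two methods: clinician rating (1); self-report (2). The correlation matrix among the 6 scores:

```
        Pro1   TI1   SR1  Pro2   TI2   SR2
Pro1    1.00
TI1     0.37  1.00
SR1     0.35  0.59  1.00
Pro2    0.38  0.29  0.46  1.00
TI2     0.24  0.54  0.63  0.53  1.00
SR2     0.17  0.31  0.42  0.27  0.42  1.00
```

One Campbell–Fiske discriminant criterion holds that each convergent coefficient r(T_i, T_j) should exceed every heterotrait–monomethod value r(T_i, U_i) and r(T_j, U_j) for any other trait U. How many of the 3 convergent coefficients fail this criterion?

3

Convergent coefficients and their comparison sets:
Pro (methods 1·2): 0.38 vs {0.37, 0.53, 0.35, 0.27} → fail.
TI (methods 1·2): 0.54 vs {0.37, 0.53, 0.59, 0.42} → fail.
SR (methods 1·2): 0.42 vs {0.35, 0.27, 0.59, 0.42} → fail.
3 of 3 fail.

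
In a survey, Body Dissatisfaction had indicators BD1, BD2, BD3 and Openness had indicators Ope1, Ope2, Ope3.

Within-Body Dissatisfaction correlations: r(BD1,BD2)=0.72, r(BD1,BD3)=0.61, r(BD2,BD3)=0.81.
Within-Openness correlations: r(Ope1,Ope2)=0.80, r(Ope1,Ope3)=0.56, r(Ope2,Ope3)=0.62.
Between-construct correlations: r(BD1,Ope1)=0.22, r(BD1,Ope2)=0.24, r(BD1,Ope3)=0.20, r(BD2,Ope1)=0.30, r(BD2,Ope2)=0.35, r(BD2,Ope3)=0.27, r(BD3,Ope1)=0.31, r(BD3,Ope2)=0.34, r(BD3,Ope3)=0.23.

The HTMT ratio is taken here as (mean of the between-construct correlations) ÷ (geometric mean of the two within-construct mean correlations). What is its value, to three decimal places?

Mean heterotrait r = 2.46/9 = 0.2733.
Mean within-BD = 2.14/3 = 0.7133; mean within-Ope = 1.98/3 = 0.6600.
Geometric mean = √(0.7133 × 0.6600) = 0.6861.
HTMT = 0.2733 / 0.6861 = 0.398.

0.398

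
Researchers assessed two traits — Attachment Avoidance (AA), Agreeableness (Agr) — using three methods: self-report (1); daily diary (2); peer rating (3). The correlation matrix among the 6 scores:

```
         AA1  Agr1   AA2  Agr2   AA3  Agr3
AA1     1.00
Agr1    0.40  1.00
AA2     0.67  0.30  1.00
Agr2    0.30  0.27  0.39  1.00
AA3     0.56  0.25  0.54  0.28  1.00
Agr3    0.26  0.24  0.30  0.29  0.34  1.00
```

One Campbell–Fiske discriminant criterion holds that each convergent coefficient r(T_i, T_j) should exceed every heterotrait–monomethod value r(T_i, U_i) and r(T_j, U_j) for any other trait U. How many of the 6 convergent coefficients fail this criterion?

Convergent coefficients and their comparison sets:
AA (methods 1·2): 0.67 vs {0.40, 0.39} → pass.
AA (methods 1·3): 0.56 vs {0.40, 0.34} → pass.
AA (methods 2·3): 0.54 vs {0.39, 0.34} → pass.
Agr (methods 1·2): 0.27 vs {0.40, 0.39} → fail.
Agr (methods 1·3): 0.24 vs {0.40, 0.34} → fail.
Agr (methods 2·3): 0.29 vs {0.39, 0.34} → fail.
3 of 6 fail.

3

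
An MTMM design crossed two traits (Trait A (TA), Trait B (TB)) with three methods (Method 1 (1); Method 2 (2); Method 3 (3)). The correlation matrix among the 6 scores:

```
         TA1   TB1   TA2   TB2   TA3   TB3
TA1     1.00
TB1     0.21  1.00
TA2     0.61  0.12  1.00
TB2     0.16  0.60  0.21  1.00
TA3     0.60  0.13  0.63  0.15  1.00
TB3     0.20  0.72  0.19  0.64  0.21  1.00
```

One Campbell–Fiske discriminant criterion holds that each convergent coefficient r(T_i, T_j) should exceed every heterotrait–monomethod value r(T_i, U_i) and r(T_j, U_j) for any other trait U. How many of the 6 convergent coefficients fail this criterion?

Each convergent coefficient versus the relevant comparison correlations:
TA (methods 1·2): 0.61 vs {0.21, 0.21} → pass.
TA (methods 1·3): 0.60 vs {0.21, 0.21} → pass.
TA (methods 2·3): 0.63 vs {0.21, 0.21} → pass.
TB (methods 1·2): 0.60 vs {0.21, 0.21} → pass.
TB (methods 1·3): 0.72 vs {0.21, 0.21} → pass.
TB (methods 2·3): 0.64 vs {0.21, 0.21} → pass.
0 of 6 fail.

0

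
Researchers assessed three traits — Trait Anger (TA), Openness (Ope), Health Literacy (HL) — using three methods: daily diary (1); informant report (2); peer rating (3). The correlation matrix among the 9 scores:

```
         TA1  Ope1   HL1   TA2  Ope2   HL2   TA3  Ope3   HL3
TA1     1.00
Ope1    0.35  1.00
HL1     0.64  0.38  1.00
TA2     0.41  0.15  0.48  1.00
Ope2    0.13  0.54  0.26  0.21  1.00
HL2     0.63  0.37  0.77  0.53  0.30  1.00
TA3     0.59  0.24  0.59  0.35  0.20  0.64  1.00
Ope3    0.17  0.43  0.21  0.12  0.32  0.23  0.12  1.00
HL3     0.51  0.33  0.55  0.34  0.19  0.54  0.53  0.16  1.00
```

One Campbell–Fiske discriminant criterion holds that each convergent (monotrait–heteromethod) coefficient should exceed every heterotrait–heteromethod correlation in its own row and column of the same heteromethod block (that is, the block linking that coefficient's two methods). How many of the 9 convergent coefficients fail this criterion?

5

Checking each validity diagonal entry against its comparison values:
TA (methods 1·2): 0.41 vs {0.13, 0.15, 0.63, 0.48} → fail.
TA (methods 1·3): 0.59 vs {0.17, 0.24, 0.51, 0.59} → fail.
TA (methods 2·3): 0.35 vs {0.12, 0.20, 0.34, 0.64} → fail.
Ope (methods 1·2): 0.54 vs {0.15, 0.13, 0.37, 0.26} → pass.
Ope (methods 1·3): 0.43 vs {0.24, 0.17, 0.33, 0.21} → pass.
Ope (methods 2·3): 0.32 vs {0.20, 0.12, 0.19, 0.23} → pass.
HL (methods 1·2): 0.77 vs {0.48, 0.63, 0.26, 0.37} → pass.
HL (methods 1·3): 0.55 vs {0.59, 0.51, 0.21, 0.33} → fail.
HL (methods 2·3): 0.54 vs {0.64, 0.34, 0.23, 0.19} → fail.
5 of 9 fail.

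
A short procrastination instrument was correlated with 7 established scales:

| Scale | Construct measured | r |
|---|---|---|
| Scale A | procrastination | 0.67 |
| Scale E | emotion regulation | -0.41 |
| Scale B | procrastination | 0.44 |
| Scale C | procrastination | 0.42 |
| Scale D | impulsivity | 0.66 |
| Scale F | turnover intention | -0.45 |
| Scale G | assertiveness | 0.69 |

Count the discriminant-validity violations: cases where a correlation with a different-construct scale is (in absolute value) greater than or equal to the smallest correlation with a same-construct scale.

3

Convergent (same construct = procrastination): Scale A, Scale B, Scale C.
Smallest convergent = 0.42. Discriminant |r|: 0.41, 0.66, 0.45, 0.69; count ≥ 0.42 → 3.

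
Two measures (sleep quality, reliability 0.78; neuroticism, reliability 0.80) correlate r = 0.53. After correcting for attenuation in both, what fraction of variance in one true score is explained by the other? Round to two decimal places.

Disattenuated r = 0.53 / √(0.78 × 0.80) = 0.53 / 0.7899 = 0.6710.
Shared true-score variance = 0.6710² = 0.4502 ≈ 0.45.

0.45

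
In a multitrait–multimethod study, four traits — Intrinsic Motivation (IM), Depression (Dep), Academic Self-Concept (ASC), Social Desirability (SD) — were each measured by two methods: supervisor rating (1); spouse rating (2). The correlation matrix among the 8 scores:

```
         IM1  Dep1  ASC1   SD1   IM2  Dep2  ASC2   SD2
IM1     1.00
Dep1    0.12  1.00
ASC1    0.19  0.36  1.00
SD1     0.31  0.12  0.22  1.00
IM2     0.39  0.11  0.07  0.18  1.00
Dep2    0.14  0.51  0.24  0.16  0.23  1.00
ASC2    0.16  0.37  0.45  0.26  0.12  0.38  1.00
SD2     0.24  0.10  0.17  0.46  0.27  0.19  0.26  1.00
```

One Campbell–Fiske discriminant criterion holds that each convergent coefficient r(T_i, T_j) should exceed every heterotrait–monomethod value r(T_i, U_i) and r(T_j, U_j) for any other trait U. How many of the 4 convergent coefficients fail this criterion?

Convergent coefficients and their comparison sets:
IM (methods 1·2): 0.39 vs {0.12, 0.23, 0.19, 0.12, 0.31, 0.27} → pass.
Dep (methods 1·2): 0.51 vs {0.12, 0.23, 0.36, 0.38, 0.12, 0.19} → pass.
ASC (methods 1·2): 0.45 vs {0.19, 0.12, 0.36, 0.38, 0.22, 0.26} → pass.
SD (methods 1·2): 0.46 vs {0.31, 0.27, 0.12, 0.19, 0.22, 0.26} → pass.
0 of 4 fail.

0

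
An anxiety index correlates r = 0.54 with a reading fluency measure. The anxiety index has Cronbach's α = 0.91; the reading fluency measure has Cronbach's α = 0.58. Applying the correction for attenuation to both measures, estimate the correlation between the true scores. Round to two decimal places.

r_true = r_obs / √(r_xx · r_yy) = 0.54 / √(0.91 × 0.58) = 0.54 / √0.5278 = 0.54 / 0.7265 ≈ 0.74.

0.74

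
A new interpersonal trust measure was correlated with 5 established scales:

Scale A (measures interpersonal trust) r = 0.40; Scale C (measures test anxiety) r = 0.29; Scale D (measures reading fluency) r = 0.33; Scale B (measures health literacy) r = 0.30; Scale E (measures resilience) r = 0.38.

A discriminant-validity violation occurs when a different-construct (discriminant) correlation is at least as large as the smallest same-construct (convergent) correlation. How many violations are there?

0

Convergent (same construct = interpersonal trust): Scale A.
Smallest convergent = 0.40. Discriminant values: 0.29, 0.33, 0.30, 0.38; count ≥ 0.40 → 0.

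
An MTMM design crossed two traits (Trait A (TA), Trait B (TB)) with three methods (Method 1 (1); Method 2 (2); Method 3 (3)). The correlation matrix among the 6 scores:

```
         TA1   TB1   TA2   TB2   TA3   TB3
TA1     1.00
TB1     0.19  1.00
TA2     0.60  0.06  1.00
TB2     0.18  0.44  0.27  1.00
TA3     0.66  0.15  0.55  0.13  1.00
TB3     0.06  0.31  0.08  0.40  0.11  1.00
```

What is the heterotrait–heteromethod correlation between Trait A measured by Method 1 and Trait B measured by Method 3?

0.06

Different traits and methods: r(TA1, TB3) = 0.06.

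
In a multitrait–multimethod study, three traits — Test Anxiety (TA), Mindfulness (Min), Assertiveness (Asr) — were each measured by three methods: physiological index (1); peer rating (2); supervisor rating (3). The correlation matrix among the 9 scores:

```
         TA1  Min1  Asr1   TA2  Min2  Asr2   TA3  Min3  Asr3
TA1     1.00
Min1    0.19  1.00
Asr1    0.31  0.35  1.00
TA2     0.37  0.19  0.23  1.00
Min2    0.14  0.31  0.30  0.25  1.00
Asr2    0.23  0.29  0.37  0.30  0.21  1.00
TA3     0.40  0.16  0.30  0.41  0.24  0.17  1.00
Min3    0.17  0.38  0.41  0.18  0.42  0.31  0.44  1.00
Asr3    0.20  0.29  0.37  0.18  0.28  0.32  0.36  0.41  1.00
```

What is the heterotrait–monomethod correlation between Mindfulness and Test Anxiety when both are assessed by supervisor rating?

0.44

Different traits, same method: r(Min3, TA3) = 0.44.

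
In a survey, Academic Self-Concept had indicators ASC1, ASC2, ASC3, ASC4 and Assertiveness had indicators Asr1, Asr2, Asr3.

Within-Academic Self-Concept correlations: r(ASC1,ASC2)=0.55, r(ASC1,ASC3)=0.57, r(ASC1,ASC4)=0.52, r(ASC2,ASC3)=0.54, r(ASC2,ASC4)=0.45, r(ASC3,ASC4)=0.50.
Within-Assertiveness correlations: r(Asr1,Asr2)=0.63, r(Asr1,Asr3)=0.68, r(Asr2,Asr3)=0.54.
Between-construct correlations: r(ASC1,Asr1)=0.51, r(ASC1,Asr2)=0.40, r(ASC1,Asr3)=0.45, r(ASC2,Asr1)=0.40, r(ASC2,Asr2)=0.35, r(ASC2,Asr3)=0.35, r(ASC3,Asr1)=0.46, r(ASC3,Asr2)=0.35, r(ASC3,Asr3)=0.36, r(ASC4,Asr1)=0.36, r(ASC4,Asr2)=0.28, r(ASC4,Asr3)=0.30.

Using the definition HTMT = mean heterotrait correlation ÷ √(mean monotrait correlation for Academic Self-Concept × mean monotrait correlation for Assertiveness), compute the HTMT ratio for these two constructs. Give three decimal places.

Mean heterotrait r = 4.57/12 = 0.3808.
Mean within-ASC = 3.13/6 = 0.5217; mean within-Asr = 1.85/3 = 0.6167.
Geometric mean = √(0.5217 × 0.6167) = 0.5672.
HTMT = 0.3808 / 0.5672 = 0.671.

0.671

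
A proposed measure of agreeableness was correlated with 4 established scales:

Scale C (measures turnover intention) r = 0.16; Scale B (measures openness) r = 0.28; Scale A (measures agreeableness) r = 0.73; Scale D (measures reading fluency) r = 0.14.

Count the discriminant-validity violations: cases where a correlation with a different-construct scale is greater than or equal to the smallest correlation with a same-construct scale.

0

Convergent (same construct = agreeableness): Scale A.
Smallest convergent = 0.73. Discriminant values: 0.16, 0.28, 0.14; count ≥ 0.73 → 0.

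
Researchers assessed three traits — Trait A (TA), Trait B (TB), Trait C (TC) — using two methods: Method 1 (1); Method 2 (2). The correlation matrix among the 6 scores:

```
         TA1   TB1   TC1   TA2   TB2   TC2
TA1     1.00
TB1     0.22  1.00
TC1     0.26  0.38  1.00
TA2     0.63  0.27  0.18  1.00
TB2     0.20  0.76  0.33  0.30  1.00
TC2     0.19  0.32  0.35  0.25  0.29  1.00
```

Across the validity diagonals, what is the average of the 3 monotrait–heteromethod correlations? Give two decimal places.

Convergent values: 0.63, 0.76, 0.35; mean = 1.74/3 = 0.58.

0.58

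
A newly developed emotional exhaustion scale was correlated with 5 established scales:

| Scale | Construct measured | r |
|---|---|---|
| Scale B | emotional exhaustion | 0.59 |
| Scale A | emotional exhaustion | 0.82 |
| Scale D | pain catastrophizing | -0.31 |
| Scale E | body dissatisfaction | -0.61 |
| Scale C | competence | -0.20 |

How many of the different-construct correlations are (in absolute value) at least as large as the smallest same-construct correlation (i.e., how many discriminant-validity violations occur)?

1

Convergent (same construct = emotional exhaustion): Scale B, Scale A.
Smallest convergent = 0.59. Discriminant |r|: 0.31, 0.61, 0.20; count ≥ 0.59 → 1.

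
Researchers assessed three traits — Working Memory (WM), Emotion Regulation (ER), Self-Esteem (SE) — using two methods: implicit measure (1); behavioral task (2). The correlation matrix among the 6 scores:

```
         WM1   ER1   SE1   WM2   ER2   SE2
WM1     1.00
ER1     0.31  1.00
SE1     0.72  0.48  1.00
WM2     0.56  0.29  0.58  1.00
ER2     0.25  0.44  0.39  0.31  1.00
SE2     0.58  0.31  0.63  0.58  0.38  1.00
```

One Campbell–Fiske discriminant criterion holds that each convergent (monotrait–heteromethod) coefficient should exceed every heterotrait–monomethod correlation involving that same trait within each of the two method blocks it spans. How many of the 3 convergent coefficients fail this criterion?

Convergent coefficients and their comparison sets:
WM (methods 1·2): 0.56 vs {0.31, 0.31, 0.72, 0.58} → fail.
ER (methods 1·2): 0.44 vs {0.31, 0.31, 0.48, 0.38} → fail.
SE (methods 1·2): 0.63 vs {0.72, 0.58, 0.48, 0.38} → fail.
3 of 3 fail.

3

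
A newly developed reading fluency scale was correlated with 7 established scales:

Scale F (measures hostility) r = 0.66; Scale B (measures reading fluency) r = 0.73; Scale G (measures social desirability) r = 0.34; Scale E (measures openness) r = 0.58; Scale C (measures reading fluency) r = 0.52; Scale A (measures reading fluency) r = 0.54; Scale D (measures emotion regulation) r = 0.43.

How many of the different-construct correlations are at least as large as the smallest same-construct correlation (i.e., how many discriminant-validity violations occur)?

2

Convergent (same construct = reading fluency): Scale B, Scale C, Scale A.
Smallest convergent = 0.52. Discriminant values: 0.66, 0.34, 0.58, 0.43; count ≥ 0.52 → 2.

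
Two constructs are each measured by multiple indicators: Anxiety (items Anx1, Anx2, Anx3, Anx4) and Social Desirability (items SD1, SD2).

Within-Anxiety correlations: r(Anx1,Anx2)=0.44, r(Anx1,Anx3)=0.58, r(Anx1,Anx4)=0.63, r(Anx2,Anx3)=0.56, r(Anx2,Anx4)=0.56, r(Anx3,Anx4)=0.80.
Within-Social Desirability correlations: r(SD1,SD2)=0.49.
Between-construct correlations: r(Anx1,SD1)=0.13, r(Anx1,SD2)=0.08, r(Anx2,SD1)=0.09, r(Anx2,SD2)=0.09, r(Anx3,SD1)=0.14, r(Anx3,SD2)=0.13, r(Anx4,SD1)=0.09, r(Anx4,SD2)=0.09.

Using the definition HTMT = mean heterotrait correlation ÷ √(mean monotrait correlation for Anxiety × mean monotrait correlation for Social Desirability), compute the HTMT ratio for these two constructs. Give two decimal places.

0.19

Between-construct mean = 0.84/8 = 0.1050.
Mean within-Anx = 3.57/6 = 0.5950; mean within-SD = 0.49/1 = 0.4900.
Geometric mean = √(0.5950 × 0.4900) = 0.5400.
HTMT = 0.1050 / 0.5400 = 0.19.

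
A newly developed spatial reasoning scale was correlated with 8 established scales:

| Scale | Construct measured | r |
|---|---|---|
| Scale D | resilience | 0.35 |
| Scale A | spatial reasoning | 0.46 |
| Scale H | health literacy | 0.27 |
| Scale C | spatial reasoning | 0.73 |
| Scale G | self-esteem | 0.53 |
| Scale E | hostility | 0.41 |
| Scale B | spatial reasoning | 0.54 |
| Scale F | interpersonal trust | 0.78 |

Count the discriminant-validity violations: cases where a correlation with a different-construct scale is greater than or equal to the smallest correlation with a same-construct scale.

2

Convergent (same construct = spatial reasoning): Scale A, Scale C, Scale B.
Smallest convergent = 0.46. Discriminant values: 0.35, 0.27, 0.53, 0.41, 0.78; count ≥ 0.46 → 2.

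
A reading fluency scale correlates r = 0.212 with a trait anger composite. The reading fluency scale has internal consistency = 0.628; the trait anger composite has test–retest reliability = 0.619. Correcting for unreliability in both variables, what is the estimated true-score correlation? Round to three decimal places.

0.340

r_true = r_obs / √(r_xx · r_yy) = 0.212 / √(0.628 × 0.619) = 0.212 / √0.388732 = 0.212 / 0.6235 ≈ 0.340.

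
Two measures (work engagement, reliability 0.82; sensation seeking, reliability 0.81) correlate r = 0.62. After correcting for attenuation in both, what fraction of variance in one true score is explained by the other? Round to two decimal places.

Disattenuated r = 0.62 / √(0.82 × 0.81) = 0.62 / 0.8150 = 0.7607.
Shared true-score variance = 0.7607² = 0.5787 ≈ 0.58.

0.58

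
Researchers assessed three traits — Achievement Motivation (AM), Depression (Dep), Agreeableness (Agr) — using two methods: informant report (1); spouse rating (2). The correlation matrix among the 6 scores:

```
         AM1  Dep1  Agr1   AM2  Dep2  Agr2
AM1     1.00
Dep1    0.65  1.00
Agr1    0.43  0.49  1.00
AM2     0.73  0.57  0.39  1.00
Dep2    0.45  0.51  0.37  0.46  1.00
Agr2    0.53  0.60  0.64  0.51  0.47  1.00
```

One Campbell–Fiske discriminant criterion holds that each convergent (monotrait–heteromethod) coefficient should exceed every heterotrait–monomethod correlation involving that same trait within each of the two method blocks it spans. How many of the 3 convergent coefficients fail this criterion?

1

Convergent coefficients and their comparison sets:
AM (methods 1·2): 0.73 vs {0.65, 0.46, 0.43, 0.51} → pass.
Dep (methods 1·2): 0.51 vs {0.65, 0.46, 0.49, 0.47} → fail.
Agr (methods 1·2): 0.64 vs {0.43, 0.51, 0.49, 0.47} → pass.
1 of 3 fail.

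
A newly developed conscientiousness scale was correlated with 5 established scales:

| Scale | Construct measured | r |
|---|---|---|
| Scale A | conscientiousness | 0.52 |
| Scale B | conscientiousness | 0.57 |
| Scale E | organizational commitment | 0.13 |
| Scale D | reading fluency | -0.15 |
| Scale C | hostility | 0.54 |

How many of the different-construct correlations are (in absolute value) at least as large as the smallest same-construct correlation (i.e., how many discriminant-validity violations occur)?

Convergent (same construct = conscientiousness): Scale A, Scale B.
Smallest convergent = 0.52. Discriminant |r|: 0.13, 0.15, 0.54; count ≥ 0.52 → 1.

1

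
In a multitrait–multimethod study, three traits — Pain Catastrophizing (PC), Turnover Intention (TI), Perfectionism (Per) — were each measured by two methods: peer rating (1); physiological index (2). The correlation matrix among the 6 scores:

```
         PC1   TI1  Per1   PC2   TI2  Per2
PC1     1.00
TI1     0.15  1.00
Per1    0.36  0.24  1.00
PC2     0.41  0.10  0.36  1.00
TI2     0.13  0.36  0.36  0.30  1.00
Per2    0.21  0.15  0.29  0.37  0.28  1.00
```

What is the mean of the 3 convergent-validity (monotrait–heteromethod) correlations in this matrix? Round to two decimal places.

0.35

Convergent values: 0.41, 0.36, 0.29; mean = 1.06/3 = 0.35.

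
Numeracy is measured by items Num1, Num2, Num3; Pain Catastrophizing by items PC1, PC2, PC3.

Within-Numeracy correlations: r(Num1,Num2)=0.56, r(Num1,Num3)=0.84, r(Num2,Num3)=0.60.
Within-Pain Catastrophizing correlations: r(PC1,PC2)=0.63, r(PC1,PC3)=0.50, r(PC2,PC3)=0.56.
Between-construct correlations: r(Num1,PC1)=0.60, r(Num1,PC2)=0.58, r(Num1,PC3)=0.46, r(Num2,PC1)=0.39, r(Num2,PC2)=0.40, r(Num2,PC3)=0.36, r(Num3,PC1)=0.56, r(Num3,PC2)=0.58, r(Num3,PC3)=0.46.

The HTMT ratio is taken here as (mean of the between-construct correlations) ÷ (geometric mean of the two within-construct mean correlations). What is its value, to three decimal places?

Mean heterotrait r = 4.39/9 = 0.4878.
Mean within-Num = 2.00/3 = 0.6667; mean within-PC = 1.69/3 = 0.5633.
Geometric mean = √(0.6667 × 0.5633) = 0.6128.
HTMT = 0.4878 / 0.6128 = 0.796.

0.796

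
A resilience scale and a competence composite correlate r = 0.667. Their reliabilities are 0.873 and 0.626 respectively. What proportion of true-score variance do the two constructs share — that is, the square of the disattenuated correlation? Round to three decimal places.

Disattenuated r = 0.667 / √(0.873 × 0.626) = 0.667 / 0.7393 = 0.9022.
Shared true-score variance = 0.9022² = 0.8140 ≈ 0.814.

0.814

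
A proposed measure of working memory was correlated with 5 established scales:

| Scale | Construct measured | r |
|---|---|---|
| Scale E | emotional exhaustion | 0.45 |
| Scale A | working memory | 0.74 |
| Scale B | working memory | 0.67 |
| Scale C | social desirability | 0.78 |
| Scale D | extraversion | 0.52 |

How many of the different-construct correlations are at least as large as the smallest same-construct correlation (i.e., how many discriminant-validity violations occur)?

Convergent (same construct = working memory): Scale A, Scale B.
Smallest convergent = 0.67. Discriminant values: 0.45, 0.78, 0.52; count ≥ 0.67 → 1.

1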